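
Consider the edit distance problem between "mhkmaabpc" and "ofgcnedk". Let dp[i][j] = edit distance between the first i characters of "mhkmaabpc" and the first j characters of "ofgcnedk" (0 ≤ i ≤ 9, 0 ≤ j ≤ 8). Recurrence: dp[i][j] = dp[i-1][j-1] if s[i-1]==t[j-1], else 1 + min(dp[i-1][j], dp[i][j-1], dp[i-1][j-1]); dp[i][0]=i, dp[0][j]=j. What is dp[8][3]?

   ''  o  f  g  c  n  e  d  k
''  0  1  2  3  4  5  6  7  8
 m  1  1  2  3  4  5  6  7  8
 h  2  2  2  3  4  5  6  7  8
 k  3  3  3  3  4  5  6  7  7
 m  4  4  4  4  4  5  6  7  8
 a  5  5  5  5  5  5  6  7  8
 a  6  6  6  6  6  6  6  7  8
 b  7  7  7  7  7  7  7  7  8
 p  8  8  8  8  8  8  8  8  8
 c  9  9  9  9  8  9  9  9  9

8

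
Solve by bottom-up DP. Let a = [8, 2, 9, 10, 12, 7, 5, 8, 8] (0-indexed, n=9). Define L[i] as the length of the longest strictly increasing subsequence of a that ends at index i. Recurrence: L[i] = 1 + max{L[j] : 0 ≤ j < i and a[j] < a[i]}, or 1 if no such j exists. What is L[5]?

2

   i    0    1    2    3    4    5    6    7    8
a[i]    8    2    9   10   12    7    5    8    8
L[i]    1    1    2    3    4    2    2    3    3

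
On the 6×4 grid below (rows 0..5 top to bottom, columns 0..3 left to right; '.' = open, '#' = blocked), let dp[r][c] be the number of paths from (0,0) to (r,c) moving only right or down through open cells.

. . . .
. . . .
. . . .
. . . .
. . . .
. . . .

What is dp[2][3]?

10

r\c   0   1   2   3
  0   1   1   1   1
  1   1   2   3   4
  2   1   3   6  10
  3   1   4  10  20
  4   1   5  15  35
  5   1   6  21  56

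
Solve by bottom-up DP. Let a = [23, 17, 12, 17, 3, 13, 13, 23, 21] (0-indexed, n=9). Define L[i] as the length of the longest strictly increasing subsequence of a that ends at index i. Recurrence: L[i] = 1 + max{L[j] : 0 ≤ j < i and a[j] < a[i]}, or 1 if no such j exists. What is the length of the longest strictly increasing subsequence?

3

   i    0    1    2    3    4    5    6    7    8
a[i]   23   17   12   17    3   13   13   23   21
L[i]    1    1    1    2    1    2    2    3    3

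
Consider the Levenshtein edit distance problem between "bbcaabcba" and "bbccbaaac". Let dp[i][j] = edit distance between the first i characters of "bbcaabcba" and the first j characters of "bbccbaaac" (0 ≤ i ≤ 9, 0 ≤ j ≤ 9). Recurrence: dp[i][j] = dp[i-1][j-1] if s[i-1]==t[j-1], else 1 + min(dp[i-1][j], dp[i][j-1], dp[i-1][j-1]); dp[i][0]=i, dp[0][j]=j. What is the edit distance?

5

   ''  b  b  c  c  b  a  a  a  c
''  0  1  2  3  4  5  6  7  8  9
 b  1  0  1  2  3  4  5  6  7  8
 b  2  1  0  1  2  3  4  5  6  7
 c  3  2  1  0  1  2  3  4  5  6
 a  4  3  2  1  1  2  2  3  4  5
 a  5  4  3  2  2  2  2  2  3  4
 b  6  5  4  3  3  2  3  3  3  4
 c  7  6  5  4  3  3  3  4  4  3
 b  8  7  6  5  4  3  4  4  5  4
 a  9  8  7  6  5  4  3  4  4  5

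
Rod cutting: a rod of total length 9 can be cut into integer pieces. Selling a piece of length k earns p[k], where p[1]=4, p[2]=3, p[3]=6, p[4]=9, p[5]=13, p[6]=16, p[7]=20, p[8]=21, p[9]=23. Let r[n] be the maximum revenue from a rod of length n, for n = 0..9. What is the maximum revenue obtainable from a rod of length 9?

   n    0    1    2    3    4    5    6    7    8    9
r[n]    0    4    8   12   16   20   24   28   32   36

36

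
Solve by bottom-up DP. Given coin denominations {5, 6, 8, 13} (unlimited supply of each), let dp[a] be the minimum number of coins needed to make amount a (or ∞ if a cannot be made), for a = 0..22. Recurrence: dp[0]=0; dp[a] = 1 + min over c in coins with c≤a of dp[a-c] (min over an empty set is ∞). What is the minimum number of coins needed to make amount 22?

3

 a  0  1  2  3  4  5  6  7  8  9 10 11 12 13 14 15 16 17 18 19 20 21 22
dp  0  -  -  -  -  1  1  -  1  -  2  2  2  1  2  3  2  3  2  2  3  2  3
(- denotes ∞ / unreachable)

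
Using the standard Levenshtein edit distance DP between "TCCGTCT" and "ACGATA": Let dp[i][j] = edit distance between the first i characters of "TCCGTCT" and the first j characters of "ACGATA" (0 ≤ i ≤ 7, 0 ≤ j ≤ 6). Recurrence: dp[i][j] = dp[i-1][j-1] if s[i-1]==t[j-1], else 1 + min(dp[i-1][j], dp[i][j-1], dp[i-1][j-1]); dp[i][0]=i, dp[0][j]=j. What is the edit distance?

   ''  A  C  G  A  T  A
''  0  1  2  3  4  5  6
 T  1  1  2  3  4  4  5
 C  2  2  1  2  3  4  5
 C  3  3  2  2  3  4  5
 G  4  4  3  2  3  4  5
 T  5  5  4  3  3  3  4
 C  6  6  5  4  4  4  4
 T  7  7  6  5  5  4  5

5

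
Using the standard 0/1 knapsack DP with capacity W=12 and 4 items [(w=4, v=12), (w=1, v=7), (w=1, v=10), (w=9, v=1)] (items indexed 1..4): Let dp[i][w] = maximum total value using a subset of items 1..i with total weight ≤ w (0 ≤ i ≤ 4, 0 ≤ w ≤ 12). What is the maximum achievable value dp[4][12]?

29

i\w   0   1   2   3   4   5   6   7   8   9  10  11  12
  0   0   0   0   0   0   0   0   0   0   0   0   0   0
  1   0   0   0   0  12  12  12  12  12  12  12  12  12
  2   0   7   7   7  12  19  19  19  19  19  19  19  19
  3   0  10  17  17  17  22  29  29  29  29  29  29  29
  4   0  10  17  17  17  22  29  29  29  29  29  29  29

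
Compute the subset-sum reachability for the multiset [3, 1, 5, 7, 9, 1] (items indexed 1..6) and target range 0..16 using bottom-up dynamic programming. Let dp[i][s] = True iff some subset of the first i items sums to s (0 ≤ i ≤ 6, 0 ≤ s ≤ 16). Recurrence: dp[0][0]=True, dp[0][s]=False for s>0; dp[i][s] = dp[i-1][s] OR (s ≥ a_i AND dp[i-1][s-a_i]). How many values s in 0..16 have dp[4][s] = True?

15

i\s   0   1   2   3   4   5   6   7   8   9  10  11  12  13  14  15  16
  0   T   F   F   F   F   F   F   F   F   F   F   F   F   F   F   F   F
  1   T   F   F   T   F   F   F   F   F   F   F   F   F   F   F   F   F
  2   T   T   F   T   T   F   F   F   F   F   F   F   F   F   F   F   F
  3   T   T   F   T   T   T   T   F   T   T   F   F   F   F   F   F   F
  4   T   T   F   T   T   T   T   T   T   T   T   T   T   T   F   T   T
  5   T   T   F   T   T   T   T   T   T   T   T   T   T   T   T   T   T
  6   T   T   T   T   T   T   T   T   T   T   T   T   T   T   T   T   T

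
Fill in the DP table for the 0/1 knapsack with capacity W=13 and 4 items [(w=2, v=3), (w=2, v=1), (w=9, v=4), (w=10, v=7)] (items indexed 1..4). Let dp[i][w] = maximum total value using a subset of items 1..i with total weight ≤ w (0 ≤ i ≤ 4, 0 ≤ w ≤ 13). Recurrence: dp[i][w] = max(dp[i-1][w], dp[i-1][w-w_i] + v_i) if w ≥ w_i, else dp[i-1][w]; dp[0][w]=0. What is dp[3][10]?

i\w   0   1   2   3   4   5   6   7   8   9  10  11  12  13
  0   0   0   0   0   0   0   0   0   0   0   0   0   0   0
  1   0   0   3   3   3   3   3   3   3   3   3   3   3   3
  2   0   0   3   3   4   4   4   4   4   4   4   4   4   4
  3   0   0   3   3   4   4   4   4   4   4   4   7   7   8
  4   0   0   3   3   4   4   4   4   4   4   7   7  10  10

4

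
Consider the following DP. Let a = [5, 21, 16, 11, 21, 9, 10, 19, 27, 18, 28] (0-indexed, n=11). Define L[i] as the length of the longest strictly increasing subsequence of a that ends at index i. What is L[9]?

4

   i    0    1    2    3    4    5    6    7    8    9   10
a[i]    5   21   16   11   21    9   10   19   27   18   28
L[i]    1    2    2    2    3    2    3    4    5    4    6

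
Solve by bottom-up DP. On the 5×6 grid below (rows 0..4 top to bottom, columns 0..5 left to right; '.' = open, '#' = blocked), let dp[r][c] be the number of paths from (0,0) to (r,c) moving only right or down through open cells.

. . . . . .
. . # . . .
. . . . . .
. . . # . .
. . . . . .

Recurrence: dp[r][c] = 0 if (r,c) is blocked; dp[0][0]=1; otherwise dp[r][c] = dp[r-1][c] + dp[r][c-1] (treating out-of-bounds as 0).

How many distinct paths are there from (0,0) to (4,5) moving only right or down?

33

r\c   0   1   2   3   4   5
  0   1   1   1   1   1   1
  1   1   2   0   1   2   3
  2   1   3   3   4   6   9
  3   1   4   7   0   6  15
  4   1   5  12  12  18  33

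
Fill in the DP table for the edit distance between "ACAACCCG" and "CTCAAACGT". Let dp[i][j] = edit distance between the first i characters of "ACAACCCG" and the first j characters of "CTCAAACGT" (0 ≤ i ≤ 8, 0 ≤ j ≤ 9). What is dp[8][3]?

6

   ''  C  T  C  A  A  A  C  G  T
''  0  1  2  3  4  5  6  7  8  9
 A  1  1  2  3  3  4  5  6  7  8
 C  2  1  2  2  3  4  5  5  6  7
 A  3  2  2  3  2  3  4  5  6  7
 A  4  3  3  3  3  2  3  4  5  6
 C  5  4  4  3  4  3  3  3  4  5
 C  6  5  5  4  4  4  4  3  4  5
 C  7  6  6  5  5  5  5  4  4  5
 G  8  7  7  6  6  6  6  5  4  5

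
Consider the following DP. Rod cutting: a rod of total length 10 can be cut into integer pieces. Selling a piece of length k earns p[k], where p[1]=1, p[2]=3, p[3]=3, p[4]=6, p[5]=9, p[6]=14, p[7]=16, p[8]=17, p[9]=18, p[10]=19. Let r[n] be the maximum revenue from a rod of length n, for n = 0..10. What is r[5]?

9

   n    0    1    2    3    4    5    6    7    8    9   10
r[n]    0    1    3    4    6    9   14   16   17   19   20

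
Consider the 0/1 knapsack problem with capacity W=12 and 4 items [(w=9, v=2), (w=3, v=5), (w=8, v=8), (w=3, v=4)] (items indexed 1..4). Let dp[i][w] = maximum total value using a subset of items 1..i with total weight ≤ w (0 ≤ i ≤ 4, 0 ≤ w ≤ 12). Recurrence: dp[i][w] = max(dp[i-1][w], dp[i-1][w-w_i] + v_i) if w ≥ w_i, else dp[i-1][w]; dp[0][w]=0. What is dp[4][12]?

13

i\w   0   1   2   3   4   5   6   7   8   9  10  11  12
  0   0   0   0   0   0   0   0   0   0   0   0   0   0
  1   0   0   0   0   0   0   0   0   0   2   2   2   2
  2   0   0   0   5   5   5   5   5   5   5   5   5   7
  3   0   0   0   5   5   5   5   5   8   8   8  13  13
  4   0   0   0   5   5   5   9   9   9   9   9  13  13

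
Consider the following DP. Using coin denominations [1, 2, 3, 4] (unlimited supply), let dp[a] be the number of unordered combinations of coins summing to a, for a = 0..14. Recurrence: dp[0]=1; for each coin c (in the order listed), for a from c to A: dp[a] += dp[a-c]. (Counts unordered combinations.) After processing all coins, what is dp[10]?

23

after  coin     0     1     2     3     4     5     6     7     8     9    10    11    12    13    14
          1     1     1     1     1     1     1     1     1     1     1     1     1     1     1     1
          2     1     1     2     2     3     3     4     4     5     5     6     6     7     7     8
          3     1     1     2     3     4     5     7     8    10    12    14    16    19    21    24
          4     1     1     2     3     5     6     9    11    15    18    23    27    34    39    47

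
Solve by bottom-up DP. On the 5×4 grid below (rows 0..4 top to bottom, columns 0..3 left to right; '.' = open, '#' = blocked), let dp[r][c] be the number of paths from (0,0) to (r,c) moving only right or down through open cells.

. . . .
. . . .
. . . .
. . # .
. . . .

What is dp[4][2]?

r\c   0   1   2   3
  0   1   1   1   1
  1   1   2   3   4
  2   1   3   6  10
  3   1   4   0  10
  4   1   5   5  15

5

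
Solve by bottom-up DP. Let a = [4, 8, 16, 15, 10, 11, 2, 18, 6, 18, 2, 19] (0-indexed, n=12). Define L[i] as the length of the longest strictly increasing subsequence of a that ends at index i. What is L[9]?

5

   i    0    1    2    3    4    5    6    7    8    9   10   11
a[i]    4    8   16   15   10   11    2   18    6   18    2   19
L[i]    1    2    3    3    3    4    1    5    2    5    1    6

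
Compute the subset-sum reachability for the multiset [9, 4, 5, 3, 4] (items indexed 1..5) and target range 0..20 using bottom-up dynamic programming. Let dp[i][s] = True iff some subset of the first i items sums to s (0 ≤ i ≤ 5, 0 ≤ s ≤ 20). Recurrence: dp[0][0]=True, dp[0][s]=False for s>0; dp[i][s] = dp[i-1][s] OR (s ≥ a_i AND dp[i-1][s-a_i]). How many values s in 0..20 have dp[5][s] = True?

i\s   0   1   2   3   4   5   6   7   8   9  10  11  12  13  14  15  16  17  18  19  20
  0   T   F   F   F   F   F   F   F   F   F   F   F   F   F   F   F   F   F   F   F   F
  1   T   F   F   F   F   F   F   F   F   T   F   F   F   F   F   F   F   F   F   F   F
  2   T   F   F   F   T   F   F   F   F   T   F   F   F   T   F   F   F   F   F   F   F
  3   T   F   F   F   T   T   F   F   F   T   F   F   F   T   T   F   F   F   T   F   F
  4   T   F   F   T   T   T   F   T   T   T   F   F   T   T   T   F   T   T   T   F   F
  5   T   F   F   T   T   T   F   T   T   T   F   T   T   T   T   F   T   T   T   F   T

15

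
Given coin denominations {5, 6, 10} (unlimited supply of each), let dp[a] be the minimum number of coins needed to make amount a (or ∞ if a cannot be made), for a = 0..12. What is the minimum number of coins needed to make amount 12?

2

 a  0  1  2  3  4  5  6  7  8  9 10 11 12
dp  0  -  -  -  -  1  1  -  -  -  1  2  2
(- denotes ∞ / unreachable)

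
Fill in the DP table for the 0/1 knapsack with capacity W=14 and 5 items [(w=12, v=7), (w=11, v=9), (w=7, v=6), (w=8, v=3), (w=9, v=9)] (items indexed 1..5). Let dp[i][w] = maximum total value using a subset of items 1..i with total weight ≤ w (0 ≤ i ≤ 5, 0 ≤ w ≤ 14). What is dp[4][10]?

i\w   0   1   2   3   4   5   6   7   8   9  10  11  12  13  14
  0   0   0   0   0   0   0   0   0   0   0   0   0   0   0   0
  1   0   0   0   0   0   0   0   0   0   0   0   0   7   7   7
  2   0   0   0   0   0   0   0   0   0   0   0   9   9   9   9
  3   0   0   0   0   0   0   0   6   6   6   6   9   9   9   9
  4   0   0   0   0   0   0   0   6   6   6   6   9   9   9   9
  5   0   0   0   0   0   0   0   6   6   9   9   9   9   9   9

6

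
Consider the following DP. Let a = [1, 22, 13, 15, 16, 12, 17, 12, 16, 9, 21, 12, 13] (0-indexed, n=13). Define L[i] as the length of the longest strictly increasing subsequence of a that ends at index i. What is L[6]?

   i    0    1    2    3    4    5    6    7    8    9   10   11   12
a[i]    1   22   13   15   16   12   17   12   16    9   21   12   13
L[i]    1    2    2    3    4    2    5    2    4    2    6    3    4

5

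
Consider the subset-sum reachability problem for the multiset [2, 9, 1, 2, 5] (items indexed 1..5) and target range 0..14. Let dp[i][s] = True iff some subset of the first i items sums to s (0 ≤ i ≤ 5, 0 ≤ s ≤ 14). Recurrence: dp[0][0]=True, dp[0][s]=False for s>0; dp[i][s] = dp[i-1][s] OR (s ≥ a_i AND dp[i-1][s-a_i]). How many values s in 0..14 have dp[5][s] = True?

15

i\s   0   1   2   3   4   5   6   7   8   9  10  11  12  13  14
  0   T   F   F   F   F   F   F   F   F   F   F   F   F   F   F
  1   T   F   T   F   F   F   F   F   F   F   F   F   F   F   F
  2   T   F   T   F   F   F   F   F   F   T   F   T   F   F   F
  3   T   T   T   T   F   F   F   F   F   T   T   T   T   F   F
  4   T   T   T   T   T   T   F   F   F   T   T   T   T   T   T
  5   T   T   T   T   T   T   T   T   T   T   T   T   T   T   T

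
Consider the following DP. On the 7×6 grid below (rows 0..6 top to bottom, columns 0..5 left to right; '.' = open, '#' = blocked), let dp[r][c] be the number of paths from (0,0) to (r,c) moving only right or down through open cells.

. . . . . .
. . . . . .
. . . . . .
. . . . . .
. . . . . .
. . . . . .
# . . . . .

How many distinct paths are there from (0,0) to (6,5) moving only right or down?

461

r\c   0   1   2   3   4   5
  0   1   1   1   1   1   1
  1   1   2   3   4   5   6
  2   1   3   6  10  15  21
  3   1   4  10  20  35  56
  4   1   5  15  35  70 126
  5   1   6  21  56 126 252
  6   0   6  27  83 209 461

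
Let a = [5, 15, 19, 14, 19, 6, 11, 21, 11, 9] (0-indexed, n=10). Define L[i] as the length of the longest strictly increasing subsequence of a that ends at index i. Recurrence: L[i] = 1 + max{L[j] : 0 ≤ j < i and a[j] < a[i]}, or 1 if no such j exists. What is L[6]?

3

   i    0    1    2    3    4    5    6    7    8    9
a[i]    5   15   19   14   19    6   11   21   11    9
L[i]    1    2    3    2    3    2    3    4    3    3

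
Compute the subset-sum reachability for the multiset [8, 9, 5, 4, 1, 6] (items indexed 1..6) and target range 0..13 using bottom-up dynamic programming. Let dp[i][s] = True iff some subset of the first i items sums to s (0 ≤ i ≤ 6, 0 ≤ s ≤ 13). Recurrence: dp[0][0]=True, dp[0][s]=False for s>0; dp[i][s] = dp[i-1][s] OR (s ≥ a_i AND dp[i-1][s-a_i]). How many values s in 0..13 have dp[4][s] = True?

7

i\s   0   1   2   3   4   5   6   7   8   9  10  11  12  13
  0   T   F   F   F   F   F   F   F   F   F   F   F   F   F
  1   T   F   F   F   F   F   F   F   T   F   F   F   F   F
  2   T   F   F   F   F   F   F   F   T   T   F   F   F   F
  3   T   F   F   F   F   T   F   F   T   T   F   F   F   T
  4   T   F   F   F   T   T   F   F   T   T   F   F   T   T
  5   T   T   F   F   T   T   T   F   T   T   T   F   T   T
  6   T   T   F   F   T   T   T   T   T   T   T   T   T   T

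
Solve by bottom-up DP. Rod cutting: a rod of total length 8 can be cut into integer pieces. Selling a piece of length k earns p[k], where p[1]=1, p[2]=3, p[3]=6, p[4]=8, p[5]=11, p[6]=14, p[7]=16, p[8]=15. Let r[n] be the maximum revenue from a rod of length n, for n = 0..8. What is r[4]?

8

   n    0    1    2    3    4    5    6    7    8
r[n]    0    1    3    6    8   11   14   16   17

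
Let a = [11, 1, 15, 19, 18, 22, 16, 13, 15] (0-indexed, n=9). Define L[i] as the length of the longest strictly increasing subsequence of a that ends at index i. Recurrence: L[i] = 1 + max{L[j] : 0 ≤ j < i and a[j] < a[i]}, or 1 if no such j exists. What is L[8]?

   i    0    1    2    3    4    5    6    7    8
a[i]   11    1   15   19   18   22   16   13   15
L[i]    1    1    2    3    3    4    3    2    3

3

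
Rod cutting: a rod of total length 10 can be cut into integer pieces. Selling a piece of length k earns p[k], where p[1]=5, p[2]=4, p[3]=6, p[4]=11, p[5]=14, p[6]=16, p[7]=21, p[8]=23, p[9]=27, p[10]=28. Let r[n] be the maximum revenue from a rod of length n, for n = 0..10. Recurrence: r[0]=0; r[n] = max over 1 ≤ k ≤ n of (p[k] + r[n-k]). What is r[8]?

40

   n    0    1    2    3    4    5    6    7    8    9   10
r[n]    0    5   10   15   20   25   30   35   40   45   50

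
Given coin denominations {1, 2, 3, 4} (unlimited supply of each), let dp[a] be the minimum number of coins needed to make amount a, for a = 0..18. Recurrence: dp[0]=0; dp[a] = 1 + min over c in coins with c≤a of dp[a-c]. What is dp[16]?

4

 a  0  1  2  3  4  5  6  7  8  9 10 11 12 13 14 15 16 17 18
dp  0  1  1  1  1  2  2  2  2  3  3  3  3  4  4  4  4  5  5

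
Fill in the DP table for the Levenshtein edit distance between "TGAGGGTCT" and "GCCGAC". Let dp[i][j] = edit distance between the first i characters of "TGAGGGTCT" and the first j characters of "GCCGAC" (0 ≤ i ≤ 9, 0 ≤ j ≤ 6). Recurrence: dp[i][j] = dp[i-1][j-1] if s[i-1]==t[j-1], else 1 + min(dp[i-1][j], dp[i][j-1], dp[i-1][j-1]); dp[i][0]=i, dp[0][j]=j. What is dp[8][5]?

6

   ''  G  C  C  G  A  C
''  0  1  2  3  4  5  6
 T  1  1  2  3  4  5  6
 G  2  1  2  3  3  4  5
 A  3  2  2  3  4  3  4
 G  4  3  3  3  3  4  4
 G  5  4  4  4  3  4  5
 G  6  5  5  5  4  4  5
 T  7  6  6  6  5  5  5
 C  8  7  6  6  6  6  5
 T  9  8  7  7  7  7  6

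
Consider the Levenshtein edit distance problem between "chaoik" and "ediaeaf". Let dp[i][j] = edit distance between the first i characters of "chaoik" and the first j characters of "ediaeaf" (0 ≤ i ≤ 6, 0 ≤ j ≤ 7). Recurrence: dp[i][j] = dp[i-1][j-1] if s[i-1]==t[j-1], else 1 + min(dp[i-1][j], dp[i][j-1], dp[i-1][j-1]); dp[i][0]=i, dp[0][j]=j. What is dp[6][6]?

   ''  e  d  i  a  e  a  f
''  0  1  2  3  4  5  6  7
 c  1  1  2  3  4  5  6  7
 h  2  2  2  3  4  5  6  7
 a  3  3  3  3  3  4  5  6
 o  4  4  4  4  4  4  5  6
 i  5  5  5  4  5  5  5  6
 k  6  6  6  5  5  6  6  6

6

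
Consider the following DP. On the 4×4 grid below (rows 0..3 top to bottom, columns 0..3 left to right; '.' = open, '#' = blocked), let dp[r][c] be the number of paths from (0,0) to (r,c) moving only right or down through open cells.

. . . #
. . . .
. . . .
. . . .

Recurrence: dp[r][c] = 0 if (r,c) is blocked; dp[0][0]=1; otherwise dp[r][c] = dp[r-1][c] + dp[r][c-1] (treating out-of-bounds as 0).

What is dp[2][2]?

r\c   0   1   2   3
  0   1   1   1   0
  1   1   2   3   3
  2   1   3   6   9
  3   1   4  10  19

6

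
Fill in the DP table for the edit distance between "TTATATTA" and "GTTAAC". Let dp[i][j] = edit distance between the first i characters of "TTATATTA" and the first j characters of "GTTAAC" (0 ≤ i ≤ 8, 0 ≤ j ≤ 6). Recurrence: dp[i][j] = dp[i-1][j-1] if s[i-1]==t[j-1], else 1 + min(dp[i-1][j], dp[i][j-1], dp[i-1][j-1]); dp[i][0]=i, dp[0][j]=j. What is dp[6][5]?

3

   ''  G  T  T  A  A  C
''  0  1  2  3  4  5  6
 T  1  1  1  2  3  4  5
 T  2  2  1  1  2  3  4
 A  3  3  2  2  1  2  3
 T  4  4  3  2  2  2  3
 A  5  5  4  3  2  2  3
 T  6  6  5  4  3  3  3
 T  7  7  6  5  4  4  4
 A  8  8  7  6  5  4  5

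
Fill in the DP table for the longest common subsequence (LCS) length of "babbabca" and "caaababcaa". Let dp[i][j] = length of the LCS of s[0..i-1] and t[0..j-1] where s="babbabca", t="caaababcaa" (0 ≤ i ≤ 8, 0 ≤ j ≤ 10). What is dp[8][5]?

3

   ''  c  a  a  a  b  a  b  c  a  a
''  0  0  0  0  0  0  0  0  0  0  0
 b  0  0  0  0  0  1  1  1  1  1  1
 a  0  0  1  1  1  1  2  2  2  2  2
 b  0  0  1  1  1  2  2  3  3  3  3
 b  0  0  1  1  1  2  2  3  3  3  3
 a  0  0  1  2  2  2  3  3  3  4  4
 b  0  0  1  2  2  3  3  4  4  4  4
 c  0  1  1  2  2  3  3  4  5  5  5
 a  0  1  2  2  3  3  4  4  5  6  6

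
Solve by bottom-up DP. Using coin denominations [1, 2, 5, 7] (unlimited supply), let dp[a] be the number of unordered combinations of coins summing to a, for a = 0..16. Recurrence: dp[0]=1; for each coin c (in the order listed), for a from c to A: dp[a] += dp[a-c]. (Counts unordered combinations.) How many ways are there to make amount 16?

30

after  coin     0     1     2     3     4     5     6     7     8     9    10    11    12    13    14    15    16
          1     1     1     1     1     1     1     1     1     1     1     1     1     1     1     1     1     1
          2     1     1     2     2     3     3     4     4     5     5     6     6     7     7     8     8     9
          5     1     1     2     2     3     4     5     6     7     8    10    11    13    14    16    18    20
          7     1     1     2     2     3     4     5     7     8    10    12    14    17    19    23    26    30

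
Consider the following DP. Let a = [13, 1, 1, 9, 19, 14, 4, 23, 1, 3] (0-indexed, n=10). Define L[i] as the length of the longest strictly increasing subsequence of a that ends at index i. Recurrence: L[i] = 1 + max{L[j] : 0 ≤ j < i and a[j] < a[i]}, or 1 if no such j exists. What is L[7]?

4

   i    0    1    2    3    4    5    6    7    8    9
a[i]   13    1    1    9   19   14    4   23    1    3
L[i]    1    1    1    2    3    3    2    4    1    2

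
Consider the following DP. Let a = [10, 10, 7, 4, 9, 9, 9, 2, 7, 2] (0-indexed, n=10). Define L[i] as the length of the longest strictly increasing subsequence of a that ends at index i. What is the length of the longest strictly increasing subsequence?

   i    0    1    2    3    4    5    6    7    8    9
a[i]   10   10    7    4    9    9    9    2    7    2
L[i]    1    1    1    1    2    2    2    1    2    1

2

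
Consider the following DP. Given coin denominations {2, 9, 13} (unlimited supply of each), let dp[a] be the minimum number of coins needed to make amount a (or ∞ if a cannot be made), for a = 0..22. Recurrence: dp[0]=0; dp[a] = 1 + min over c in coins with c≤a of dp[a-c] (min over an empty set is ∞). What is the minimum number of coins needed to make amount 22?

2

 a  0  1  2  3  4  5  6  7  8  9 10 11 12 13 14 15 16 17 18 19 20 21 22
dp  0  -  1  -  2  -  3  -  4  1  5  2  6  1  7  2  8  3  2  4  3  5  2
(- denotes ∞ / unreachable)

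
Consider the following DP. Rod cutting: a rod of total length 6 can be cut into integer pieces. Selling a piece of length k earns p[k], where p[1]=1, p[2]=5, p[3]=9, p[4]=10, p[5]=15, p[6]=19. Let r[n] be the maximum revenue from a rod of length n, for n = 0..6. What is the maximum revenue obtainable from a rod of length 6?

   n    0    1    2    3    4    5    6
r[n]    0    1    5    9   10   15   19

19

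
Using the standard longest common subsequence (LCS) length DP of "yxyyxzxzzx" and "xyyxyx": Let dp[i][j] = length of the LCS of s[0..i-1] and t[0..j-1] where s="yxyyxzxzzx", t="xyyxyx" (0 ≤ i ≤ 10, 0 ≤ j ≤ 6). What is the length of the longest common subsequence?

5

   ''  x  y  y  x  y  x
''  0  0  0  0  0  0  0
 y  0  0  1  1  1  1  1
 x  0  1  1  1  2  2  2
 y  0  1  2  2  2  3  3
 y  0  1  2  3  3  3  3
 x  0  1  2  3  4  4  4
 z  0  1  2  3  4  4  4
 x  0  1  2  3  4  4  5
 z  0  1  2  3  4  4  5
 z  0  1  2  3  4  4  5
 x  0  1  2  3  4  4  5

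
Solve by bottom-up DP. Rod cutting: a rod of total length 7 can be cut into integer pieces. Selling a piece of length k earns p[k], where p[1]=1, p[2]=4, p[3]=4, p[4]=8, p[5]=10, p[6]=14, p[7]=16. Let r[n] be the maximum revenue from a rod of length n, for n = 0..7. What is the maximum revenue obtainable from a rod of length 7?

   n    0    1    2    3    4    5    6    7
r[n]    0    1    4    5    8   10   14   16

16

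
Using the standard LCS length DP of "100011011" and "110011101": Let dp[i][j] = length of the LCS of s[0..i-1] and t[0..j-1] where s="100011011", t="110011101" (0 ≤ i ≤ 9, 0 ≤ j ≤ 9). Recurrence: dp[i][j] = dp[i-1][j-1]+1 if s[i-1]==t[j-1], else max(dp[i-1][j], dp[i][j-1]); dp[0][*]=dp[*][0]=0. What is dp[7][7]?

5

   ''  1  1  0  0  1  1  1  0  1
''  0  0  0  0  0  0  0  0  0  0
 1  0  1  1  1  1  1  1  1  1  1
 0  0  1  1  2  2  2  2  2  2  2
 0  0  1  1  2  3  3  3  3  3  3
 0  0  1  1  2  3  3  3  3  4  4
 1  0  1  2  2  3  4  4  4  4  5
 1  0  1  2  2  3  4  5  5  5  5
 0  0  1  2  3  3  4  5  5  6  6
 1  0  1  2  3  3  4  5  6  6  7
 1  0  1  2  3  3  4  5  6  6  7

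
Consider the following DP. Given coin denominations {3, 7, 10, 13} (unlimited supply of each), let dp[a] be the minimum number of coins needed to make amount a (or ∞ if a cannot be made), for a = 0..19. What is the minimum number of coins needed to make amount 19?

 a  0  1  2  3  4  5  6  7  8  9 10 11 12 13 14 15 16 17 18 19
dp  0  -  -  1  -  -  2  1  -  3  1  -  4  1  2  5  2  2  6  3
(- denotes ∞ / unreachable)

3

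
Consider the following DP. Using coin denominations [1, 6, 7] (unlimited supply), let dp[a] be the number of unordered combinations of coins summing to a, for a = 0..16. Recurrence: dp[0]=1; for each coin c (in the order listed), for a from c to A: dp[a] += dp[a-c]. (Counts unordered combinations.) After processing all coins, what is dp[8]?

3

after  coin     0     1     2     3     4     5     6     7     8     9    10    11    12    13    14    15    16
          1     1     1     1     1     1     1     1     1     1     1     1     1     1     1     1     1     1
          6     1     1     1     1     1     1     2     2     2     2     2     2     3     3     3     3     3
          7     1     1     1     1     1     1     2     3     3     3     3     3     4     5     6     6     6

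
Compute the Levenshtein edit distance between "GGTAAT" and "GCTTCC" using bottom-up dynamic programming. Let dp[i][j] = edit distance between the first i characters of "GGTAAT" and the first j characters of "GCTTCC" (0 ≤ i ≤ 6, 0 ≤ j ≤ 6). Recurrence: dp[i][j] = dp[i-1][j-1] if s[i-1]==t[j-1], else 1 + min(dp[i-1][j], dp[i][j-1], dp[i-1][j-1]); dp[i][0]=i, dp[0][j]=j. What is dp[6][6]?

   ''  G  C  T  T  C  C
''  0  1  2  3  4  5  6
 G  1  0  1  2  3  4  5
 G  2  1  1  2  3  4  5
 T  3  2  2  1  2  3  4
 A  4  3  3  2  2  3  4
 A  5  4  4  3  3  3  4
 T  6  5  5  4  3  4  4

4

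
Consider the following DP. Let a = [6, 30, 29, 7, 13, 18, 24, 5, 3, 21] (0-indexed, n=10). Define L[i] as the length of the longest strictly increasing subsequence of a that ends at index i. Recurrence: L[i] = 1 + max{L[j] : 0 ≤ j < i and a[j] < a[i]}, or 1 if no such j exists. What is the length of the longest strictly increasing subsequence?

   i    0    1    2    3    4    5    6    7    8    9
a[i]    6   30   29    7   13   18   24    5    3   21
L[i]    1    2    2    2    3    4    5    1    1    5

5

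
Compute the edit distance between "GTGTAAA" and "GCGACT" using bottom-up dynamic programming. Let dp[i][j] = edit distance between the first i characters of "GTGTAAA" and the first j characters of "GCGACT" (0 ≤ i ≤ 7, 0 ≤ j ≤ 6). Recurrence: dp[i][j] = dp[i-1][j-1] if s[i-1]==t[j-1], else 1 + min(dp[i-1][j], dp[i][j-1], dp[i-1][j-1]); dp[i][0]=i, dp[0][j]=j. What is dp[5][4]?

   ''  G  C  G  A  C  T
''  0  1  2  3  4  5  6
 G  1  0  1  2  3  4  5
 T  2  1  1  2  3  4  4
 G  3  2  2  1  2  3  4
 T  4  3  3  2  2  3  3
 A  5  4  4  3  2  3  4
 A  6  5  5  4  3  3  4
 A  7  6  6  5  4  4  4

2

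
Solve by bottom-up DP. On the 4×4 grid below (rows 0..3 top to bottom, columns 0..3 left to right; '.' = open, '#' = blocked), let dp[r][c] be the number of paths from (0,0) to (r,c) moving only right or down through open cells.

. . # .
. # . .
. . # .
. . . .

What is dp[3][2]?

r\c   0   1   2   3
  0   1   1   0   0
  1   1   0   0   0
  2   1   1   0   0
  3   1   2   2   2

2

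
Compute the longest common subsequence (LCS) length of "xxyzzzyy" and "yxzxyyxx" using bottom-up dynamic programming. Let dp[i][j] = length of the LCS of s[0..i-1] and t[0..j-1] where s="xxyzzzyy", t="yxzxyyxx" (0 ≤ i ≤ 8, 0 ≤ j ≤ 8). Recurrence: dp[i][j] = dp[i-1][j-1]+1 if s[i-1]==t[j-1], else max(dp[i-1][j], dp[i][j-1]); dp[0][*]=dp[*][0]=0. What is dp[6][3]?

   ''  y  x  z  x  y  y  x  x
''  0  0  0  0  0  0  0  0  0
 x  0  0  1  1  1  1  1  1  1
 x  0  0  1  1  2  2  2  2  2
 y  0  1  1  1  2  3  3  3  3
 z  0  1  1  2  2  3  3  3  3
 z  0  1  1  2  2  3  3  3  3
 z  0  1  1  2  2  3  3  3  3
 y  0  1  1  2  2  3  4  4  4
 y  0  1  1  2  2  3  4  4  4

2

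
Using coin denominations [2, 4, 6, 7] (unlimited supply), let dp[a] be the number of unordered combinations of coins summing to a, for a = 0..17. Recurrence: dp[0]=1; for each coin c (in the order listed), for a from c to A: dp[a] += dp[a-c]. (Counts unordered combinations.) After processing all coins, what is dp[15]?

after  coin     0     1     2     3     4     5     6     7     8     9    10    11    12    13    14    15    16    17
          2     1     0     1     0     1     0     1     0     1     0     1     0     1     0     1     0     1     0
          4     1     0     1     0     2     0     2     0     3     0     3     0     4     0     4     0     5     0
          6     1     0     1     0     2     0     3     0     4     0     5     0     7     0     8     0    10     0
          7     1     0     1     0     2     0     3     1     4     1     5     2     7     3     9     4    11     5

4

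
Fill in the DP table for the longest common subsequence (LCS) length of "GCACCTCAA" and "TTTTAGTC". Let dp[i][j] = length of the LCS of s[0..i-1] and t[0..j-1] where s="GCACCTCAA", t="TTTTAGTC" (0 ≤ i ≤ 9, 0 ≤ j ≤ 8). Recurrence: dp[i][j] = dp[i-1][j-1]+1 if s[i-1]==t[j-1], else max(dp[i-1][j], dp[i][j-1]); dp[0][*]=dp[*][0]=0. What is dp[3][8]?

   ''  T  T  T  T  A  G  T  C
''  0  0  0  0  0  0  0  0  0
 G  0  0  0  0  0  0  1  1  1
 C  0  0  0  0  0  0  1  1  2
 A  0  0  0  0  0  1  1  1  2
 C  0  0  0  0  0  1  1  1  2
 C  0  0  0  0  0  1  1  1  2
 T  0  1  1  1  1  1  1  2  2
 C  0  1  1  1  1  1  1  2  3
 A  0  1  1  1  1  2  2  2  3
 A  0  1  1  1  1  2  2  2  3

2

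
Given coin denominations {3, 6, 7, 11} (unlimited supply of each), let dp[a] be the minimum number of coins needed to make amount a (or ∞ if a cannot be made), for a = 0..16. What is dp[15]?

 a  0  1  2  3  4  5  6  7  8  9 10 11 12 13 14 15 16
dp  0  -  -  1  -  -  1  1  -  2  2  1  2  2  2  3  3
(- denotes ∞ / unreachable)

3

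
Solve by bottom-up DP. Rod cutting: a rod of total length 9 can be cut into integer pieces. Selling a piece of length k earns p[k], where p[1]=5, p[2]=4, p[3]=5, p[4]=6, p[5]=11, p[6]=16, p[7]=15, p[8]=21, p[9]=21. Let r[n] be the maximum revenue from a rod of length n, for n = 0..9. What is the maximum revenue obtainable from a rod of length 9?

45

   n    0    1    2    3    4    5    6    7    8    9
r[n]    0    5   10   15   20   25   30   35   40   45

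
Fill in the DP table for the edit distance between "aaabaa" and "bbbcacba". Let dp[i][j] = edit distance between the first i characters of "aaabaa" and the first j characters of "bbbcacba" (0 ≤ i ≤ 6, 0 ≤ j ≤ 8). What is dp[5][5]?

4

   ''  b  b  b  c  a  c  b  a
''  0  1  2  3  4  5  6  7  8
 a  1  1  2  3  4  4  5  6  7
 a  2  2  2  3  4  4  5  6  6
 a  3  3  3  3  4  4  5  6  6
 b  4  3  3  3  4  5  5  5  6
 a  5  4  4  4  4  4  5  6  5
 a  6  5  5  5  5  4  5  6  6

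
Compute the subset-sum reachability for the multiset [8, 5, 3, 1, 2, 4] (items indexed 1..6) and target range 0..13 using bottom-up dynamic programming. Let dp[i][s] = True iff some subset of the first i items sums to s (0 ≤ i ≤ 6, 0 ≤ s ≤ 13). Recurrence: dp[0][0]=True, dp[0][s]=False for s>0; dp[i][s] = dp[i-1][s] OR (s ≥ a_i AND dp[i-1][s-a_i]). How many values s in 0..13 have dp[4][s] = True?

11

i\s   0   1   2   3   4   5   6   7   8   9  10  11  12  13
  0   T   F   F   F   F   F   F   F   F   F   F   F   F   F
  1   T   F   F   F   F   F   F   F   T   F   F   F   F   F
  2   T   F   F   F   F   T   F   F   T   F   F   F   F   T
  3   T   F   F   T   F   T   F   F   T   F   F   T   F   T
  4   T   T   F   T   T   T   T   F   T   T   F   T   T   T
  5   T   T   T   T   T   T   T   T   T   T   T   T   T   T
  6   T   T   T   T   T   T   T   T   T   T   T   T   T   T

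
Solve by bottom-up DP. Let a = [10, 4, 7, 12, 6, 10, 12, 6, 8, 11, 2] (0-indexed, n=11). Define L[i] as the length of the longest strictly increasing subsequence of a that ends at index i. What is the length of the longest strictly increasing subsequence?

4

   i    0    1    2    3    4    5    6    7    8    9   10
a[i]   10    4    7   12    6   10   12    6    8   11    2
L[i]    1    1    2    3    2    3    4    2    3    4    1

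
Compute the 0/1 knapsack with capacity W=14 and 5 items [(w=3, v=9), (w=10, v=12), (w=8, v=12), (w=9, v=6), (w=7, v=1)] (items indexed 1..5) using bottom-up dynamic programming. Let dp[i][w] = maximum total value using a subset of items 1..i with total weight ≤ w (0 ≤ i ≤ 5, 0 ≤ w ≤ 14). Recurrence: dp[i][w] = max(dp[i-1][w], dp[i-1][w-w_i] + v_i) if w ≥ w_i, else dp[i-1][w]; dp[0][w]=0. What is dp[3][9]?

12

i\w   0   1   2   3   4   5   6   7   8   9  10  11  12  13  14
  0   0   0   0   0   0   0   0   0   0   0   0   0   0   0   0
  1   0   0   0   9   9   9   9   9   9   9   9   9   9   9   9
  2   0   0   0   9   9   9   9   9   9   9  12  12  12  21  21
  3   0   0   0   9   9   9   9   9  12  12  12  21  21  21  21
  4   0   0   0   9   9   9   9   9  12  12  12  21  21  21  21
  5   0   0   0   9   9   9   9   9  12  12  12  21  21  21  21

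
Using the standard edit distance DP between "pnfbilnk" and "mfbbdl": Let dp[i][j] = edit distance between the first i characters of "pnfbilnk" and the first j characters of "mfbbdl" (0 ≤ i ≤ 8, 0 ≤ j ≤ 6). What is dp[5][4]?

3

   ''  m  f  b  b  d  l
''  0  1  2  3  4  5  6
 p  1  1  2  3  4  5  6
 n  2  2  2  3  4  5  6
 f  3  3  2  3  4  5  6
 b  4  4  3  2  3  4  5
 i  5  5  4  3  3  4  5
 l  6  6  5  4  4  4  4
 n  7  7  6  5  5  5  5
 k  8  8  7  6  6  6  6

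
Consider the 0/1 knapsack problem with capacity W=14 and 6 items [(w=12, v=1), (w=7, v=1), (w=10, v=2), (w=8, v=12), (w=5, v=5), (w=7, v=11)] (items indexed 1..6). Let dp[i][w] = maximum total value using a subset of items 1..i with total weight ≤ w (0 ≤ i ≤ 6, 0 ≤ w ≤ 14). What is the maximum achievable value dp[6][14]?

17

i\w   0   1   2   3   4   5   6   7   8   9  10  11  12  13  14
  0   0   0   0   0   0   0   0   0   0   0   0   0   0   0   0
  1   0   0   0   0   0   0   0   0   0   0   0   0   1   1   1
  2   0   0   0   0   0   0   0   1   1   1   1   1   1   1   1
  3   0   0   0   0   0   0   0   1   1   1   2   2   2   2   2
  4   0   0   0   0   0   0   0   1  12  12  12  12  12  12  12
  5   0   0   0   0   0   5   5   5  12  12  12  12  12  17  17
  6   0   0   0   0   0   5   5  11  12  12  12  12  16  17  17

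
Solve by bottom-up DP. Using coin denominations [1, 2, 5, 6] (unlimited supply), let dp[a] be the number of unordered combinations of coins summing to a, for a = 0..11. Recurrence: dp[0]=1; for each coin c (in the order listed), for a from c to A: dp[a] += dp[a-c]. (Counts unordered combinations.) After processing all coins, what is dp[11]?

after  coin     0     1     2     3     4     5     6     7     8     9    10    11
          1     1     1     1     1     1     1     1     1     1     1     1     1
          2     1     1     2     2     3     3     4     4     5     5     6     6
          5     1     1     2     2     3     4     5     6     7     8    10    11
          6     1     1     2     2     3     4     6     7     9    10    13    15

15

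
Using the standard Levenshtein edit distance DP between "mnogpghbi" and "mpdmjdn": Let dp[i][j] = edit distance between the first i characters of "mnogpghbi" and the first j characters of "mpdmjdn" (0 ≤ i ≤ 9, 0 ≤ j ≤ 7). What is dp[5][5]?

4

   ''  m  p  d  m  j  d  n
''  0  1  2  3  4  5  6  7
 m  1  0  1  2  3  4  5  6
 n  2  1  1  2  3  4  5  5
 o  3  2  2  2  3  4  5  6
 g  4  3  3  3  3  4  5  6
 p  5  4  3  4  4  4  5  6
 g  6  5  4  4  5  5  5  6
 h  7  6  5  5  5  6  6  6
 b  8  7  6  6  6  6  7  7
 i  9  8  7  7  7  7  7  8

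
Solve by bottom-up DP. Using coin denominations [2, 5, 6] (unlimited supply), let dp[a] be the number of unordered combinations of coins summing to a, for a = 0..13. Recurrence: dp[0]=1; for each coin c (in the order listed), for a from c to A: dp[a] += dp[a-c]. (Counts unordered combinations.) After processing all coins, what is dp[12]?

after  coin     0     1     2     3     4     5     6     7     8     9    10    11    12    13
          2     1     0     1     0     1     0     1     0     1     0     1     0     1     0
          5     1     0     1     0     1     1     1     1     1     1     2     1     2     1
          6     1     0     1     0     1     1     2     1     2     1     3     2     4     2

4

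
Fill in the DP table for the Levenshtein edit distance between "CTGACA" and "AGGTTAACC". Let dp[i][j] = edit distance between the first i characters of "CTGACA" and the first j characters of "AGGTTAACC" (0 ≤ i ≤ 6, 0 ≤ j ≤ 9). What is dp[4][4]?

   ''  A  G  G  T  T  A  A  C  C
''  0  1  2  3  4  5  6  7  8  9
 C  1  1  2  3  4  5  6  7  7  8
 T  2  2  2  3  3  4  5  6  7  8
 G  3  3  2  2  3  4  5  6  7  8
 A  4  3  3  3  3  4  4  5  6  7
 C  5  4  4  4  4  4  5  5  5  6
 A  6  5  5  5  5  5  4  5  6  6

3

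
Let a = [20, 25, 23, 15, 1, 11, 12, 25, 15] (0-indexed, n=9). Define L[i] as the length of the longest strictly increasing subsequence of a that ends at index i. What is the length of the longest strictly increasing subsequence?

   i    0    1    2    3    4    5    6    7    8
a[i]   20   25   23   15    1   11   12   25   15
L[i]    1    2    2    1    1    2    3    4    4

4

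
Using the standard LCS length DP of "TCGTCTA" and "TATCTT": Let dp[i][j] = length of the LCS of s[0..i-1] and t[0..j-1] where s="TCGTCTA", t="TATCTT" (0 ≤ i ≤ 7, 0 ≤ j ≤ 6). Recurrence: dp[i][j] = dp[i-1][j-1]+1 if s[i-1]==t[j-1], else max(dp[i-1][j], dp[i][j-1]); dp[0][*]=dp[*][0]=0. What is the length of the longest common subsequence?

4

   ''  T  A  T  C  T  T
''  0  0  0  0  0  0  0
 T  0  1  1  1  1  1  1
 C  0  1  1  1  2  2  2
 G  0  1  1  1  2  2  2
 T  0  1  1  2  2  3  3
 C  0  1  1  2  3  3  3
 T  0  1  1  2  3  4  4
 A  0  1  2  2  3  4  4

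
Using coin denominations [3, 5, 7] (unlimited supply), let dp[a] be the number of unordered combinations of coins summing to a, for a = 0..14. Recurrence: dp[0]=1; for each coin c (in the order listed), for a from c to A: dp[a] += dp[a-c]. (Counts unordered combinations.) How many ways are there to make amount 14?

2

after  coin     0     1     2     3     4     5     6     7     8     9    10    11    12    13    14
          3     1     0     0     1     0     0     1     0     0     1     0     0     1     0     0
          5     1     0     0     1     0     1     1     0     1     1     1     1     1     1     1
          7     1     0     0     1     0     1     1     1     1     1     2     1     2     2     2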